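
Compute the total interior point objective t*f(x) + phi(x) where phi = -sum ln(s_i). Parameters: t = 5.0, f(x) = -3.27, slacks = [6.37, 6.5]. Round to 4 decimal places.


Step 1: Compute log-barrier.
ln values: [1.8516, 1.8718]
phi = -(1.8516 + 1.8718) = -3.7234
Step 2: Compute augmented objective.
t*f(x) = 5.0*-3.27 = -16.35
Total = -16.35 - 3.7234 = -20.0734


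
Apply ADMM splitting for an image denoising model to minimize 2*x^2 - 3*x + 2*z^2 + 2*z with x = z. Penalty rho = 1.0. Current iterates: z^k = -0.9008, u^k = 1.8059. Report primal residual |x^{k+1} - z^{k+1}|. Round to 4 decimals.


ADMM iteration with rho = 1.0, z^k = -0.9008, u^k = 1.8059
Step 1: x-update.
Minimize 2*x^2 - 3*x + (1.0/2)*(x + 0.9008 + 1.8059)^2
FOC: (2*2 + 1.0)*x = 3 + 1.0*(-0.9008 - 1.8059)
x^{k+1} = 0.0587
Step 2: z-update.
Minimize 2*z^2 + 2*z + (1.0/2)*(0.0587 - z + 1.8059)^2
FOC: (2*2 + 1.0)*z = -2 + 1.0*(0.0587 + 1.8059)
z^{k+1} = -0.0271
Step 3: u-update.
u^{k+1} = 1.8059 + 0.0587 + 0.0271 = 1.8916
Step 4: Primal residual = |0.0587 + 0.0271| = 0.0857


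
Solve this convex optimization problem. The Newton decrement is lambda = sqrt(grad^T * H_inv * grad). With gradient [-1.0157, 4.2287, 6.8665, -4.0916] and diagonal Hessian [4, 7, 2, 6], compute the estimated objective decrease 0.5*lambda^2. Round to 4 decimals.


Step 1: H is diagonal, so H^(-1) * g = [-0.2539, 0.6041, 3.4333, -0.6819].
Step 2: g^T H^(-1) g = sum_i g_i^2 / H_ii
  = (-1.0157)^2/4 + (4.2287)^2/7 + (6.8665)^2/2 + (-4.0916)^2/6
  = 0.2579 + 2.5546 + 23.5744 + 2.7902 = 29.1771
Step 3: Objective decrease = 0.5 * g^T H^(-1) g = 14.5885


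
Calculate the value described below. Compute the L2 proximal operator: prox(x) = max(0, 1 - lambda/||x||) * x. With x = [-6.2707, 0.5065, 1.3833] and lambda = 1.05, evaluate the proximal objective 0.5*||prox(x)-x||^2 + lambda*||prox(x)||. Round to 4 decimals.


Step 1: Compute ||x||.
||x|| = 6.4414
Step 2: Compute scaling factor.
scale = max(0, 1 - 1.05/6.4414) = 0.837
Step 3: prox(x) = [-5.2485, 0.4239, 1.1578]
||prox(x)|| = 5.3914
Step 4: Proximal objective.
0.5*||prox-x||^2 = 0.5513
lambda*||prox|| = 5.661
Total = 6.2122


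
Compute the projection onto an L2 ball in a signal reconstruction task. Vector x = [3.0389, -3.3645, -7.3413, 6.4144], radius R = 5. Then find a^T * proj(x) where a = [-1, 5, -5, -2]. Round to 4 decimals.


Step 1: Compute ||x|| (intermediates to 6 decimals).
||x|| = sqrt(3.0389^2 + (-3.3645)^2 + (-7.3413)^2 + 6.4144^2) = 10.751464
Step 2: Project.
Since ||x|| > R, scale = R/||x|| = 5/10.751464 = 0.465053, proj(x) = scale * x
proj(x) = [1.41325, -1.564671, -3.414094, 2.983036]
Step 3: Dot product.
a^T * proj(x) = -1*1.41325 + 5*(-1.564671) - 5*(-3.414094) - 2*2.983036 = 1.8678


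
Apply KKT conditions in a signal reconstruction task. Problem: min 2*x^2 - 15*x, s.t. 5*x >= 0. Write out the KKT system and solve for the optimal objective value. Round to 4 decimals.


Step 1: Try lambda = 0 (constraint inactive).
Stationarity: 2*2*x - 15 = 0
x* = 15/(2*2) = 3.75
Check constraint: 5*3.75 = 18.75 >= 0 -- satisfied.
Step 2: Compute optimal value.
f(x*) = 2*3.75^2 - 15*3.75 = -28.125


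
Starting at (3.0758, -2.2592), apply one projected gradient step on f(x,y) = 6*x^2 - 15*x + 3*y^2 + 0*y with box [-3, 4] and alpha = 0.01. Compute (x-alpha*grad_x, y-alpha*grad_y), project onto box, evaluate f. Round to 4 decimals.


Step 1: Compute gradient at (3.0758, -2.2592).
grad_x = 2*6*3.0758 - 15 = 21.9096
grad_y = 2*3*-2.2592 + 0 = -13.5552
Step 2: Gradient step.
x_raw = 3.0758 - 0.01*21.9096 = 2.8567
y_raw = -2.2592 - 0.01*-13.5552 = -2.1236
Step 3: Project onto [-3, 4].
x_proj = clip(2.8567) = 2.8567
y_proj = clip(-2.1236) = -2.1236
Step 4: Evaluate f.
f(2.8567, -2.1236) = 19.6436


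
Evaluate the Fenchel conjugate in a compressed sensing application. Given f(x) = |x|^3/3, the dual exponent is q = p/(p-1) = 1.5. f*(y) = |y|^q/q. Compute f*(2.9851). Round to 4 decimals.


The conjugate exponent q satisfies 1/p + 1/q = 1.
p = 3, so q = 3/(3 - 1) = 1.5
|y|^q = 2.9851^1.5 = 5.1575
f*(2.9851) = 5.1575 / 1.5 = 3.4383


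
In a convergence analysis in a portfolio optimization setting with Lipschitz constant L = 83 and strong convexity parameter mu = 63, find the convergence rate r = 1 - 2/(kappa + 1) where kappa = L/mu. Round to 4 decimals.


Step 1: Compute the condition number.
kappa = L/mu = 83/63 = 1.3175
Step 2: Compute the convergence rate.
r = 1 - 2/(kappa + 1) = 1 - 2*mu/(L + mu) = (L - mu)/(L + mu) = 20/146 = 0.137


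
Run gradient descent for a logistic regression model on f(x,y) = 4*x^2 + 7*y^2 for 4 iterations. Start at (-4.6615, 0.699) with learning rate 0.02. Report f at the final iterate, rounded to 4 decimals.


Gradient descent on f(x,y) = 4*x^2 + 7*y^2.
Starting point: (-4.6615, 0.699), alpha = 0.02
Step 1: grad_x = 2*4*-4.6615 = -37.292, grad_y = 2*7*0.699 = 9.786
  x_1 = -4.6615 - 0.02*-37.292 = -3.9157
  y_1 = 0.699 - 0.02*9.786 = 0.5033
Step 2: grad_x = 2*4*-3.9157 = -31.3253, grad_y = 2*7*0.5033 = 7.0459
  x_2 = -3.9157 - 0.02*-31.3253 = -3.2892
  y_2 = 0.5033 - 0.02*7.0459 = 0.3624
Step 3: grad_x = 2*4*-3.2892 = -26.3132, grad_y = 2*7*0.3624 = 5.0731
  x_3 = -3.2892 - 0.02*-26.3132 = -2.7629
  y_3 = 0.3624 - 0.02*5.0731 = 0.2609
Step 4: grad_x = 2*4*-2.7629 = -22.1031, grad_y = 2*7*0.2609 = 3.6526
  x_4 = -2.7629 - 0.02*-22.1031 = -2.3208
  y_4 = 0.2609 - 0.02*3.6526 = 0.1878
f(-2.3208, 0.1878) = 4*(-2.3208)^2 + 7*0.1878^2 = 21.792


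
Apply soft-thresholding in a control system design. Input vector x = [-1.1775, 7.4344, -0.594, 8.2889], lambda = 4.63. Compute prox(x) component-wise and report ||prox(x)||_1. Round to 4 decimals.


Soft-thresholding with lambda = 4.63:
prox(-1.1775) = sign(-1.1775)*max(|-1.1775| - 4.63, 0) = 0.0
prox(7.4344) = sign(7.4344)*max(|7.4344| - 4.63, 0) = 2.8044
prox(-0.594) = sign(-0.594)*max(|-0.594| - 4.63, 0) = 0.0
prox(8.2889) = sign(8.2889)*max(|8.2889| - 4.63, 0) = 3.6589
prox(x) = [0.0, 2.8044, 0.0, 3.6589]
||prox(x)||_1 = 0.0 + 2.8044 + 0.0 + 3.6589 = 6.4633


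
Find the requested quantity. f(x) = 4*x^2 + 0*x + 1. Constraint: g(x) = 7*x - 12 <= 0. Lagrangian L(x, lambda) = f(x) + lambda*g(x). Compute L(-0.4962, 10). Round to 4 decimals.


Step 1: Evaluate f(x).
f(-0.4962) = 4*(-0.4962)^2 + 0*(-0.4962) + 1 = 1.9849
Step 2: Evaluate g(x).
g(-0.4962) = 7*-0.4962 - 12 = -15.4734
Step 3: Compute Lagrangian.
L = 1.9849 + 10*-15.4734 = -152.7491


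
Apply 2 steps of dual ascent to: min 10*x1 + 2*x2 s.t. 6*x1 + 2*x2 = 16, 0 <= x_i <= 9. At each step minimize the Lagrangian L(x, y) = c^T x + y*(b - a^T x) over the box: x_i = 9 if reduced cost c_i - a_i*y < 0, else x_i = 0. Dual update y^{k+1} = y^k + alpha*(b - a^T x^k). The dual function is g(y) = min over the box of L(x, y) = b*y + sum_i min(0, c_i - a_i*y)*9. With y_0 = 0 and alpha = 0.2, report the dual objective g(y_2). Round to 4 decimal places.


Dual ascent for LP: min 10*x1 + 2*x2, 6*x1 + 2*x2 = 16, 0 <= x_i <= 9
Step 1: y^k = 0.0, reduced costs: (10.0, 2.0)
  x^k = (0.0, 0.0), subgradient = b - a^T x = 16.0
  y^{k+1} = 0.0 + 0.2*16.0 = 3.2
Step 2: y^k = 3.2, reduced costs: (-9.2, -4.4)
  x^k = (9.0, 9.0), subgradient = b - a^T x = -56.0
  y^{k+1} = 3.2 + 0.2*-56.0 = -8.0
Dual objective at y_2 = -8.0: reduced costs (58.0, 18.0), box minimizer x = (0.0, 0.0)
g(y_2) = b*y + (c1 - a1*y)*x1 + (c2 - a2*y)*x2 = 16*(-8.0) + 58.0*0.0 + 18.0*0.0 = -128.0 + 0.0 + 0.0 = -128.0


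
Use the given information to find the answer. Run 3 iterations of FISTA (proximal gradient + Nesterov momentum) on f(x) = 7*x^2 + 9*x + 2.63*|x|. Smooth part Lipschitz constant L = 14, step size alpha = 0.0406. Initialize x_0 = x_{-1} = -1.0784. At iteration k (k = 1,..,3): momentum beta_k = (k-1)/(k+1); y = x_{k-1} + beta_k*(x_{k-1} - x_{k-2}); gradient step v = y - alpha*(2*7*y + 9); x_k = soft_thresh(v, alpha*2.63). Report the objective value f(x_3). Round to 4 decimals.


FISTA on f(x) = 7*x^2 + 9*x + 2.63*|x|
L = 14, alpha = 0.0406
Iteration 1: beta = 0.0, y = -1.0784 + 0.0*(-1.0784 + 1.0784) = -1.0784
  grad(y) = -6.0976, v = y - alpha*grad = -0.8308
  prox(v) = soft_thresh(-0.8308, 0.1068) = -0.7241
Iteration 2: beta = 0.3333, y = -0.7241 + 0.3333*(-0.7241 + 1.0784) = -0.6059
  grad(y) = 0.5168, v = y - alpha*grad = -0.6269
  prox(v) = soft_thresh(-0.6269, 0.1068) = -0.5201
Iteration 3: beta = 0.5, y = -0.5201 + 0.5*(-0.5201 + 0.7241) = -0.4182
  grad(y) = 3.1453, v = y - alpha*grad = -0.5459
  prox(v) = soft_thresh(-0.5459, 0.1068) = -0.4391
f(x_3) = 7*(-0.4391)^2 + 9*(-0.4391) + 2.63*|-0.4391| = -1.4474


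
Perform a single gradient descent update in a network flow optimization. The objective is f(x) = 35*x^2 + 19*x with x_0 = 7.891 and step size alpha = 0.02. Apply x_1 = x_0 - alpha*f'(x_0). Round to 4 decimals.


We compute the gradient at x_0 and apply the update.
f'(x) = 70*x + 19
f'(7.891) = 70*7.891 + 19 = 571.37
x_1 = 7.891 - 0.02*571.37 = -3.5364


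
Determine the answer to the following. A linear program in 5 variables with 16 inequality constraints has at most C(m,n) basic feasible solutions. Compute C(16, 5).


Each vertex corresponds to some choice of n active constraints out of m, so the number of vertices is at most C(m, n) = m! / (n!(m-n)!).
m = 16, n = 5
Numerator: 16 * 15 * 14 * 13 * 12
Denominator: 5! = 120
C(16, 5) = 4368


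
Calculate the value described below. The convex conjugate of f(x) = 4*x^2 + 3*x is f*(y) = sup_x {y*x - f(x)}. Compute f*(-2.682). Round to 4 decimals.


f*(y) = sup_x {y*x - a*x^2 - b*x} = sup_x {(y-b)*x - a*x^2}
FOC: (y - b) - 2a*x = 0 => x* = (y - b)/(2a)
x* = (-2.682 - 3)/(2*4) = -0.7103
f*(-2.682) = (y-b)^2/(4a) = (-2.682 - 3)^2/(4*4)
= 32.2851/16 = 2.0178


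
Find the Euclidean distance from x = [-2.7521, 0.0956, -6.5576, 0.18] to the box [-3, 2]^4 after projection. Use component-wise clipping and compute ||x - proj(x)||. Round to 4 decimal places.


Project each component onto [-3, 2].
clip(-2.7521) = -2.7521, clip(0.0956) = 0.0956, clip(-6.5576) = -3.0, clip(0.18) = 0.18
Projection = [-2.7521, 0.0956, -3.0, 0.18]
Squared diffs: [0.0, 0.0, 12.6565, 0.0]
Distance = sqrt(12.6565) = 3.5576


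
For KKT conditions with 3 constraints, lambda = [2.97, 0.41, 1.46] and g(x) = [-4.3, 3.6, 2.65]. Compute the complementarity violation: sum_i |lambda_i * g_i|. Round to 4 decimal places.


KKT complementary slackness check:
lambda_1 * g_1 = 2.97 * -4.3 = -12.771
lambda_2 * g_2 = 0.41 * 3.6 = 1.476
lambda_3 * g_3 = 1.46 * 2.65 = 3.869
Total violation = 12.771 + 1.476 + 3.869 = 18.116


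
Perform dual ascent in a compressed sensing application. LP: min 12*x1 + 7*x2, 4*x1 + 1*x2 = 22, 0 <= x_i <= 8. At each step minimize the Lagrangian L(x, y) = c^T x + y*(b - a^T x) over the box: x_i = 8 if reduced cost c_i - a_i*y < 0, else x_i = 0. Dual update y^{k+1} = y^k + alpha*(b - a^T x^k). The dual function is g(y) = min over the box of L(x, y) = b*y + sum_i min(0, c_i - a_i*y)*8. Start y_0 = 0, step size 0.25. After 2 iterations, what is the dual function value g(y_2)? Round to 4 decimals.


Dual ascent for LP: min 12*x1 + 7*x2, 4*x1 + 1*x2 = 22, 0 <= x_i <= 8
Step 1: y^k = 0.0, reduced costs: (12.0, 7.0)
  x^k = (0.0, 0.0), subgradient = b - a^T x = 22.0
  y^{k+1} = 0.0 + 0.25*22.0 = 5.5
Step 2: y^k = 5.5, reduced costs: (-10.0, 1.5)
  x^k = (8.0, 0.0), subgradient = b - a^T x = -10.0
  y^{k+1} = 5.5 + 0.25*-10.0 = 3.0
Dual objective at y_2 = 3.0: reduced costs (0.0, 4.0), box minimizer x = (0.0, 0.0)
g(y_2) = b*y + (c1 - a1*y)*x1 + (c2 - a2*y)*x2 = 22*3.0 + 0.0*0.0 + 4.0*0.0 = 66.0 + 0.0 + 0.0 = 66.0


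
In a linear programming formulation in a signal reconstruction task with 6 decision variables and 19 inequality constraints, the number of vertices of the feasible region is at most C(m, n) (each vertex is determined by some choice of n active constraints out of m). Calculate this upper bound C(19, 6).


Each vertex corresponds to some choice of n active constraints out of m, so the number of vertices is at most C(m, n) = m! / (n!(m-n)!).
m = 19, n = 6
Numerator: 19 * 18 * 17 * 16 * 15 * 14
Denominator: 6! = 720
C(19, 6) = 27132


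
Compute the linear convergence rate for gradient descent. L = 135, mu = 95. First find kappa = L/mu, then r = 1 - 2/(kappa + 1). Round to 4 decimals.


Step 1: Compute the condition number.
kappa = L/mu = 135/95 = 1.4211
Step 2: Compute the convergence rate.
r = 1 - 2/(kappa + 1) = 1 - 2*mu/(L + mu) = (L - mu)/(L + mu) = 40/230 = 0.1739


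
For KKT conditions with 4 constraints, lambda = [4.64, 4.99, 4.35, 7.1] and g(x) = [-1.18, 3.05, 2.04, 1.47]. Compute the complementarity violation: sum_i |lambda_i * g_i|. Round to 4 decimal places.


KKT complementary slackness check:
lambda_1 * g_1 = 4.64 * -1.18 = -5.4752
lambda_2 * g_2 = 4.99 * 3.05 = 15.2195
lambda_3 * g_3 = 4.35 * 2.04 = 8.874
lambda_4 * g_4 = 7.1 * 1.47 = 10.437
Total violation = 5.4752 + 15.2195 + 8.874 + 10.437 = 40.0057


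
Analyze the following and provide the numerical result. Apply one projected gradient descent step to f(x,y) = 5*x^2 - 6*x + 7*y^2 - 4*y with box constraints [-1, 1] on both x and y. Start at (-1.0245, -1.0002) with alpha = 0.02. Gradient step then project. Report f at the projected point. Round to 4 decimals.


Step 1: Compute gradient at (-1.0245, -1.0002).
grad_x = 2*5*-1.0245 - 6 = -16.245
grad_y = 2*7*-1.0002 - 4 = -18.0028
Step 2: Gradient step.
x_raw = -1.0245 - 0.02*-16.245 = -0.6996
y_raw = -1.0002 - 0.02*-18.0028 = -0.6401
Step 3: Project onto [-1, 1].
x_proj = clip(-0.6996) = -0.6996
y_proj = clip(-0.6401) = -0.6401
Step 4: Evaluate f.
f(-0.6996, -0.6401) = 12.0739


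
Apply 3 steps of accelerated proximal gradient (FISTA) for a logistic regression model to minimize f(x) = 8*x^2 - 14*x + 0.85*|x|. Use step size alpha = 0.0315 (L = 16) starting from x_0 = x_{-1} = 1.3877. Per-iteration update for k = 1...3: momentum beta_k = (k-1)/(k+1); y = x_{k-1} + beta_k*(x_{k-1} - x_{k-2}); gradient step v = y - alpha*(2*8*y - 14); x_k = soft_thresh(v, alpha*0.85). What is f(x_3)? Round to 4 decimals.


FISTA on f(x) = 8*x^2 - 14*x + 0.85*|x|
L = 16, alpha = 0.0315
Iteration 1: beta = 0.0, y = 1.3877 + 0.0*(1.3877 - 1.3877) = 1.3877
  grad(y) = 8.2032, v = y - alpha*grad = 1.1293
  prox(v) = soft_thresh(1.1293, 0.0268) = 1.1025
Iteration 2: beta = 0.3333, y = 1.1025 + 0.3333*(1.1025 - 1.3877) = 1.0075
  grad(y) = 2.1194, v = y - alpha*grad = 0.9407
  prox(v) = soft_thresh(0.9407, 0.0268) = 0.9139
Iteration 3: beta = 0.5, y = 0.9139 + 0.5*(0.9139 - 1.1025) = 0.8196
  grad(y) = -0.8859, v = y - alpha*grad = 0.8475
  prox(v) = soft_thresh(0.8475, 0.0268) = 0.8208
f(x_3) = 8*0.8208^2 - 14*0.8208 + 0.85*|0.8208| = -5.4038


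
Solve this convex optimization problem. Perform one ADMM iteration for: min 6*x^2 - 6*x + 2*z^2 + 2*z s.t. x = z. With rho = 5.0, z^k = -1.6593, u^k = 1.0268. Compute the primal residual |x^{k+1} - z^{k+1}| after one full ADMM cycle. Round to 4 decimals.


ADMM iteration with rho = 5.0, z^k = -1.6593, u^k = 1.0268
Step 1: x-update.
Minimize 6*x^2 - 6*x + (5.0/2)*(x + 1.6593 + 1.0268)^2
FOC: (2*6 + 5.0)*x = 6 + 5.0*(-1.6593 - 1.0268)
x^{k+1} = -0.4371
Step 2: z-update.
Minimize 2*z^2 + 2*z + (5.0/2)*(-0.4371 - z + 1.0268)^2
FOC: (2*2 + 5.0)*z = -2 + 5.0*(-0.4371 + 1.0268)
z^{k+1} = 0.1054
Step 3: u-update.
u^{k+1} = 1.0268 - 0.4371 - 0.1054 = 0.4843
Step 4: Primal residual = |-0.4371 - 0.1054| = 0.5425


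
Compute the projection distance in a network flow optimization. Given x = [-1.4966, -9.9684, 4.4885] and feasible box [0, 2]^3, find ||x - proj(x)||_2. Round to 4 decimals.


Project each component onto [0, 2].
clip(-1.4966) = 0.0, clip(-9.9684) = 0.0, clip(4.4885) = 2.0
Projection = [0.0, 0.0, 2.0]
Squared diffs: [2.2398, 99.369, 6.1926]
Distance = sqrt(107.8014) = 10.3827


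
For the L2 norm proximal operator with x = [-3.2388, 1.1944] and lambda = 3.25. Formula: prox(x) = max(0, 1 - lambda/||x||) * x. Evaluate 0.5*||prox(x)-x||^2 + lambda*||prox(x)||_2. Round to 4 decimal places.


Step 1: Compute ||x||.
||x|| = 3.452
Step 2: Compute scaling factor.
scale = max(0, 1 - 3.25/3.452) = 0.0585
Step 3: prox(x) = [-0.1895, 0.0699]
||prox(x)|| = 0.202
Step 4: Proximal objective.
0.5*||prox-x||^2 = 5.2813
lambda*||prox|| = 0.6565
Total = 5.9378


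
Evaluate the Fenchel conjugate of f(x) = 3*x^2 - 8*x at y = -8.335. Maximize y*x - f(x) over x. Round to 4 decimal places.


f*(y) = sup_x {y*x - a*x^2 - b*x} = sup_x {(y-b)*x - a*x^2}
FOC: (y - b) - 2a*x = 0 => x* = (y - b)/(2a)
x* = (-8.335 + 8)/(2*3) = -0.0558
f*(-8.335) = (y-b)^2/(4a) = (-8.335 + 8)^2/(4*3)
= 0.1122/12 = 0.0094


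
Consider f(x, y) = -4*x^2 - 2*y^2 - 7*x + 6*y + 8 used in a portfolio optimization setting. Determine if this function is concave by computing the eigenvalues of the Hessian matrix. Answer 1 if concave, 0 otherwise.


The Hessian of f(x,y) = -4*x^2 - 2*y^2 - 7*x + 6*y + 8 is:
H = [[-8, 0], [0, -4]]
Trace = -8 - 4 = -12
Determinant = -8*-4 - (0)^2 = 32
Discriminant = (-12)^2 - 4*32 = 16.0
Eigenvalues: lambda_1 = -8.0, lambda_2 = -4.0
The function is concave.

1


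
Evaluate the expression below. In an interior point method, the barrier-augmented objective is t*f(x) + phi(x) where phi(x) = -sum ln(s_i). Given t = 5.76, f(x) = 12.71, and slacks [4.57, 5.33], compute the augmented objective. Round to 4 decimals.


Step 1: Compute log-barrier.
ln values: [1.5195, 1.6734]
phi = -(1.5195 + 1.6734) = -3.1929
Step 2: Compute augmented objective.
t*f(x) = 5.76*12.71 = 73.2096
Total = 73.2096 - 3.1929 = 70.0167


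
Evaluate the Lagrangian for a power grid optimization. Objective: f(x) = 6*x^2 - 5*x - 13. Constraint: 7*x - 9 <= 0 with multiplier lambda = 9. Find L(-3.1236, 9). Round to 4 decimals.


Step 1: Evaluate f(x).
f(-3.1236) = 6*(-3.1236)^2 - 5*(-3.1236) - 13 = 61.1593
Step 2: Evaluate g(x).
g(-3.1236) = 7*-3.1236 - 9 = -30.8652
Step 3: Compute Lagrangian.
L = 61.1593 + 9*-30.8652 = -216.6275


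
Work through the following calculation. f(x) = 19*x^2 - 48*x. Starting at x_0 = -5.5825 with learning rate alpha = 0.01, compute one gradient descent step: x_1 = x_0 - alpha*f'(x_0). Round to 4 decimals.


We compute the gradient at x_0 and apply the update.
f'(x) = 38*x - 48
f'(-5.5825) = 38*-5.5825 - 48 = -260.135
x_1 = -5.5825 - 0.01*-260.135 = -2.9812


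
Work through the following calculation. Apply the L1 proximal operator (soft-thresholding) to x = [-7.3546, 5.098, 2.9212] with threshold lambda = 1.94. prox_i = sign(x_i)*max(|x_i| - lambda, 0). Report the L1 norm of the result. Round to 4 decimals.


Soft-thresholding with lambda = 1.94:
prox(-7.3546) = sign(-7.3546)*max(|-7.3546| - 1.94, 0) = -5.4146
prox(5.098) = sign(5.098)*max(|5.098| - 1.94, 0) = 3.158
prox(2.9212) = sign(2.9212)*max(|2.9212| - 1.94, 0) = 0.9812
prox(x) = [-5.4146, 3.158, 0.9812]
||prox(x)||_1 = 5.4146 + 3.158 + 0.9812 = 9.5538


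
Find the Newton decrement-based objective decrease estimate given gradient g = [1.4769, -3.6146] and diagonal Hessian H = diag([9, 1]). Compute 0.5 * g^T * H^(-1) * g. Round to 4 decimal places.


Step 1: H is diagonal, so H^(-1) * g = [0.1641, -3.6146].
Step 2: g^T H^(-1) g = sum_i g_i^2 / H_ii
  = (1.4769)^2/9 + (-3.6146)^2/1
  = 0.2424 + 13.0653 = 13.3077
Step 3: Objective decrease = 0.5 * g^T H^(-1) g = 6.6538


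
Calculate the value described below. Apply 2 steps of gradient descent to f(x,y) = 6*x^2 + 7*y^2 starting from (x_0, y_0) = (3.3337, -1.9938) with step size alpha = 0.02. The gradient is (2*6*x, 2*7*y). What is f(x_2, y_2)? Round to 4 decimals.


Gradient descent on f(x,y) = 6*x^2 + 7*y^2.
Starting point: (3.3337, -1.9938), alpha = 0.02
Step 1: grad_x = 2*6*3.3337 = 40.0044, grad_y = 2*7*-1.9938 = -27.9132
  x_1 = 3.3337 - 0.02*40.0044 = 2.5336
  y_1 = -1.9938 - 0.02*-27.9132 = -1.4355
Step 2: grad_x = 2*6*2.5336 = 30.4033, grad_y = 2*7*-1.4355 = -20.0975
  x_2 = 2.5336 - 0.02*30.4033 = 1.9255
  y_2 = -1.4355 - 0.02*-20.0975 = -1.0336
f(1.9255, -1.0336) = 6*1.9255^2 + 7*(-1.0336)^2 = 29.7244


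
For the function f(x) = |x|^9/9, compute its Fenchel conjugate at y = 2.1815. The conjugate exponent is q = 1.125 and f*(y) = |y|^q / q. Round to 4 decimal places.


The conjugate exponent q satisfies 1/p + 1/q = 1.
p = 9, so q = 9/(9 - 1) = 1.125
|y|^q = 2.1815^1.125 = 2.4049
f*(2.1815) = 2.4049 / 1.125 = 2.1377


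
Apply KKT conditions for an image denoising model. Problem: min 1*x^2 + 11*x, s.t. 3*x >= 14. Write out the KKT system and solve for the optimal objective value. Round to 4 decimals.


Step 1: Try lambda = 0 (constraint inactive).
x_unc = -11/(2*1) = -5.5
Check: 3*-5.5 = -16.5 < 14 -- violated!
Step 2: Constraint must be active: 3*x = 14
x* = 14/3 = 4.6667 (rounded; the exact value 14/3 is used below)
lambda = (2*1*(14/3) + 11)/3 = 6.7778
Step 3: Compute optimal value.
f(x*) = 1*(14/3)^2 + 11*(14/3) = 73.1111


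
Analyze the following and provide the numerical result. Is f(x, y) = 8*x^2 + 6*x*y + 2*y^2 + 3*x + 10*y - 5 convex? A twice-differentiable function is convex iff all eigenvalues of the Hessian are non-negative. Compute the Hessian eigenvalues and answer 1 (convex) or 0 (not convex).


The Hessian of f(x,y) = 8*x^2 + 6*x*y + 2*y^2 + 3*x + 10*y - 5 is:
H = [[16, 6], [6, 4]]
Trace = 16 + 4 = 20
Determinant = 16*4 - (6)^2 = 28
Discriminant = (20)^2 - 4*28 = 288.0
Eigenvalues: lambda_1 = 1.5147, lambda_2 = 18.4853
The function is convex.

1


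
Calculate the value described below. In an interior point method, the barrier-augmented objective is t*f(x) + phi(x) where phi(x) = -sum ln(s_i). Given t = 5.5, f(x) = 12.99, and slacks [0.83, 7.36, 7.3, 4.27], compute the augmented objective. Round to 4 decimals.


Step 1: Compute log-barrier.
ln values: [-0.1863, 1.9961, 1.9879, 1.4516]
phi = -(-0.1863 + 1.9961 + 1.9879 + 1.4516) = -5.2492
Step 2: Compute augmented objective.
t*f(x) = 5.5*12.99 = 71.445
Total = 71.445 - 5.2492 = 66.1958


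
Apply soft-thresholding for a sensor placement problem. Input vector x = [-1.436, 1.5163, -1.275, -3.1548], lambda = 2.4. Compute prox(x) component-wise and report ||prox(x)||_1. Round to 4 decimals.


Soft-thresholding with lambda = 2.4:
prox(-1.436) = sign(-1.436)*max(|-1.436| - 2.4, 0) = 0.0
prox(1.5163) = sign(1.5163)*max(|1.5163| - 2.4, 0) = 0.0
prox(-1.275) = sign(-1.275)*max(|-1.275| - 2.4, 0) = 0.0
prox(-3.1548) = sign(-3.1548)*max(|-3.1548| - 2.4, 0) = -0.7548
prox(x) = [0.0, 0.0, 0.0, -0.7548]
||prox(x)||_1 = 0.0 + 0.0 + 0.0 + 0.7548 = 0.7548


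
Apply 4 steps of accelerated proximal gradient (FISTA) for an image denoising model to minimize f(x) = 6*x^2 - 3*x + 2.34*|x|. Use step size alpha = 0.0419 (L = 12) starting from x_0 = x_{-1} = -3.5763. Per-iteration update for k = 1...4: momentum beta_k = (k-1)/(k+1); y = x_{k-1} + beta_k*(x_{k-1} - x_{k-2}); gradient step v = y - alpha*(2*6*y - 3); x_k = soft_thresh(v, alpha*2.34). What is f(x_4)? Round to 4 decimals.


FISTA on f(x) = 6*x^2 - 3*x + 2.34*|x|
L = 12, alpha = 0.0419
Iteration 1: beta = 0.0, y = -3.5763 + 0.0*(-3.5763 + 3.5763) = -3.5763
  grad(y) = -45.9156, v = y - alpha*grad = -1.6524
  prox(v) = soft_thresh(-1.6524, 0.098) = -1.5544
Iteration 2: beta = 0.3333, y = -1.5544 + 0.3333*(-1.5544 + 3.5763) = -0.8804
  grad(y) = -13.565, v = y - alpha*grad = -0.312
  prox(v) = soft_thresh(-0.312, 0.098) = -0.214
Iteration 3: beta = 0.5, y = -0.214 + 0.5*(-0.214 + 1.5544) = 0.4562
  grad(y) = 2.4744, v = y - alpha*grad = 0.3525
  prox(v) = soft_thresh(0.3525, 0.098) = 0.2545
Iteration 4: beta = 0.6, y = 0.2545 + 0.6*(0.2545 + 0.214) = 0.5356
  grad(y) = 3.4267, v = y - alpha*grad = 0.392
  prox(v) = soft_thresh(0.392, 0.098) = 0.2939
f(x_4) = 6*0.2939^2 - 3*0.2939 + 2.34*|0.2939| = 0.3244


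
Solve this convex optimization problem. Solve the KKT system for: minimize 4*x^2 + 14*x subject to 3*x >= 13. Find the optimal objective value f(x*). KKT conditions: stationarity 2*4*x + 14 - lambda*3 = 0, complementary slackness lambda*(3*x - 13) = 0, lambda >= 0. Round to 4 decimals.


Step 1: Try lambda = 0 (constraint inactive).
x_unc = -14/(2*4) = -1.75
Check: 3*-1.75 = -5.25 < 13 -- violated!
Step 2: Constraint must be active: 3*x = 13
x* = 13/3 = 4.3333 (rounded; the exact value 13/3 is used below)
lambda = (2*4*(13/3) + 14)/3 = 16.2222
Step 3: Compute optimal value.
f(x*) = 4*(13/3)^2 + 14*(13/3) = 135.7778


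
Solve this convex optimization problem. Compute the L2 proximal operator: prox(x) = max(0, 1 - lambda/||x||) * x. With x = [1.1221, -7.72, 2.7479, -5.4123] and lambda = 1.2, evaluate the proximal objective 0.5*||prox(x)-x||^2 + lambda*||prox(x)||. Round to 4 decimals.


Step 1: Compute ||x||.
||x|| = 9.8844
Step 2: Compute scaling factor.
scale = max(0, 1 - 1.2/9.8844) = 0.8786
Step 3: prox(x) = [0.9859, -6.7828, 2.4143, -4.7552]
||prox(x)|| = 8.6844
Step 4: Proximal objective.
0.5*||prox-x||^2 = 0.72
lambda*||prox|| = 10.4213
Total = 11.1413


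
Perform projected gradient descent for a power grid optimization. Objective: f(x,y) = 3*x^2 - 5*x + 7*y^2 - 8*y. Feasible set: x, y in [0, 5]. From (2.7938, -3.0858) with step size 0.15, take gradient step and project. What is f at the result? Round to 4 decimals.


Step 1: Compute gradient at (2.7938, -3.0858).
grad_x = 2*3*2.7938 - 5 = 11.7628
grad_y = 2*7*-3.0858 - 8 = -51.2012
Step 2: Gradient step.
x_raw = 2.7938 - 0.15*11.7628 = 1.0294
y_raw = -3.0858 - 0.15*-51.2012 = 4.5944
Step 3: Project onto [0, 5].
x_proj = clip(1.0294) = 1.0294
y_proj = clip(4.5944) = 4.5944
Step 4: Evaluate f.
f(1.0294, 4.5944) = 109.0352


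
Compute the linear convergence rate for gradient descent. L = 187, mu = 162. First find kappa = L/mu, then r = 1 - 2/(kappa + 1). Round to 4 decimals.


Step 1: Compute the condition number.
kappa = L/mu = 187/162 = 1.1543
Step 2: Compute the convergence rate.
r = 1 - 2/(kappa + 1) = 1 - 2*mu/(L + mu) = (L - mu)/(L + mu) = 25/349 = 0.0716


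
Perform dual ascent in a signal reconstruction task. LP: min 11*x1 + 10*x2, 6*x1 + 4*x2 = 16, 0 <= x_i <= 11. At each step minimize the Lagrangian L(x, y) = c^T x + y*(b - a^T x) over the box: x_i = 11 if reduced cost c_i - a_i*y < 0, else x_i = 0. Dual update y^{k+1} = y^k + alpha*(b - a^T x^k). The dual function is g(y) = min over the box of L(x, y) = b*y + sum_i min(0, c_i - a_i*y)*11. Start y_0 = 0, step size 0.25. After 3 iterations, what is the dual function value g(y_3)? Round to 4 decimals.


Dual ascent for LP: min 11*x1 + 10*x2, 6*x1 + 4*x2 = 16, 0 <= x_i <= 11
Step 1: y^k = 0.0, reduced costs: (11.0, 10.0)
  x^k = (0.0, 0.0), subgradient = b - a^T x = 16.0
  y^{k+1} = 0.0 + 0.25*16.0 = 4.0
Step 2: y^k = 4.0, reduced costs: (-13.0, -6.0)
  x^k = (11.0, 11.0), subgradient = b - a^T x = -94.0
  y^{k+1} = 4.0 + 0.25*-94.0 = -19.5
Step 3: y^k = -19.5, reduced costs: (128.0, 88.0)
  x^k = (0.0, 0.0), subgradient = b - a^T x = 16.0
  y^{k+1} = -19.5 + 0.25*16.0 = -15.5
Dual objective at y_3 = -15.5: reduced costs (104.0, 72.0), box minimizer x = (0.0, 0.0)
g(y_3) = b*y + (c1 - a1*y)*x1 + (c2 - a2*y)*x2 = 16*(-15.5) + 104.0*0.0 + 72.0*0.0 = -248.0 + 0.0 + 0.0 = -248.0


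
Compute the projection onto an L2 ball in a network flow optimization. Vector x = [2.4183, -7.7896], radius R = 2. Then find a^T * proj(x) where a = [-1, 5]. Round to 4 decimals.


Step 1: Compute ||x|| (intermediates to 6 decimals).
||x|| = sqrt(2.4183^2 + (-7.7896)^2) = 8.15635
Step 2: Project.
Since ||x|| > R, scale = R/||x|| = 2/8.15635 = 0.245208, proj(x) = scale * x
proj(x) = [0.592987, -1.910072]
Step 3: Dot product.
a^T * proj(x) = -1*0.592987 + 5*(-1.910072) = -10.1433


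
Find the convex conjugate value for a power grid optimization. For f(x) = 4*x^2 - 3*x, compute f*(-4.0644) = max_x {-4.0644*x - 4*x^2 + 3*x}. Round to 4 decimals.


f*(y) = sup_x {y*x - a*x^2 - b*x} = sup_x {(y-b)*x - a*x^2}
FOC: (y - b) - 2a*x = 0 => x* = (y - b)/(2a)
x* = (-4.0644 + 3)/(2*4) = -0.1331
f*(-4.0644) = (y-b)^2/(4a) = (-4.0644 + 3)^2/(4*4)
= 1.1329/16 = 0.0708


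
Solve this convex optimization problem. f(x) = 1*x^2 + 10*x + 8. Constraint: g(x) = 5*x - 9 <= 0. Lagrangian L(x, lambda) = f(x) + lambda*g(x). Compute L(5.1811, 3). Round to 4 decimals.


Step 1: Evaluate f(x).
f(5.1811) = 1*5.1811^2 + 10*5.1811 + 8 = 86.6548
Step 2: Evaluate g(x).
g(5.1811) = 5*5.1811 - 9 = 16.9055
Step 3: Compute Lagrangian.
L = 86.6548 + 3*16.9055 = 137.3713


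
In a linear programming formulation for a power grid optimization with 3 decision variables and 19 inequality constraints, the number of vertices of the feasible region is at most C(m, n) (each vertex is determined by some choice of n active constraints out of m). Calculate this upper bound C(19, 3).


Each vertex corresponds to some choice of n active constraints out of m, so the number of vertices is at most C(m, n) = m! / (n!(m-n)!).
m = 19, n = 3
Numerator: 19 * 18 * 17
Denominator: 3! = 6
C(19, 3) = 969


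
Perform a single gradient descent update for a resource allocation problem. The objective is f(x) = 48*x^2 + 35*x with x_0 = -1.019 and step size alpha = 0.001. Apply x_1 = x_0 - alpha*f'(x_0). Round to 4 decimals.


We compute the gradient at x_0 and apply the update.
f'(x) = 96*x + 35
f'(-1.019) = 96*-1.019 + 35 = -62.824
x_1 = -1.019 - 0.001*-62.824 = -0.9562


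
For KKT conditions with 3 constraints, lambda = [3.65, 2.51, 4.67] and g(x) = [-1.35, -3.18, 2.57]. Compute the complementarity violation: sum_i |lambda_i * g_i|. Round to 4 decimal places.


KKT complementary slackness check:
lambda_1 * g_1 = 3.65 * -1.35 = -4.9275
lambda_2 * g_2 = 2.51 * -3.18 = -7.9818
lambda_3 * g_3 = 4.67 * 2.57 = 12.0019
Total violation = 4.9275 + 7.9818 + 12.0019 = 24.9112


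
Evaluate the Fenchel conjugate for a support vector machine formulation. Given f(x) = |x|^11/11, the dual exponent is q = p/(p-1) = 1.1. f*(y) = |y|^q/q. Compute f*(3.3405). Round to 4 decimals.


The conjugate exponent q satisfies 1/p + 1/q = 1.
p = 11, so q = 11/(11 - 1) = 1.1
|y|^q = 3.3405^1.1 = 3.7687
f*(3.3405) = 3.7687 / 1.1 = 3.4261


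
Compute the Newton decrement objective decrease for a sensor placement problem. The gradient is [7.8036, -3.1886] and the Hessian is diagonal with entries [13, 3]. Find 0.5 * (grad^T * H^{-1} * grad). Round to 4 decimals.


Step 1: H is diagonal, so H^(-1) * g = [0.6003, -1.0629].
Step 2: g^T H^(-1) g = sum_i g_i^2 / H_ii
  = (7.8036)^2/13 + (-3.1886)^2/3
  = 4.6843 + 3.3891 = 8.0734
Step 3: Objective decrease = 0.5 * g^T H^(-1) g = 4.0367


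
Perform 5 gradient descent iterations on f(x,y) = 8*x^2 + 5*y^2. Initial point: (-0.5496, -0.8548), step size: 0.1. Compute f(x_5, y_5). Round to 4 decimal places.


Gradient descent on f(x,y) = 8*x^2 + 5*y^2.
Starting point: (-0.5496, -0.8548), alpha = 0.1
Step 1: grad_x = 2*8*-0.5496 = -8.7936, grad_y = 2*5*-0.8548 = -8.548
  x_1 = -0.5496 - 0.1*-8.7936 = 0.3298
  y_1 = -0.8548 - 0.1*-8.548 = 0.0
Step 2: grad_x = 2*8*0.3298 = 5.2762, grad_y = 2*5*0.0 = 0.0
  x_2 = 0.3298 - 0.1*5.2762 = -0.1979
  y_2 = 0.0 - 0.1*0.0 = 0.0
Step 3: grad_x = 2*8*-0.1979 = -3.1657, grad_y = 2*5*0.0 = 0.0
  x_3 = -0.1979 - 0.1*-3.1657 = 0.1187
  y_3 = 0.0 - 0.1*0.0 = 0.0
Step 4: grad_x = 2*8*0.1187 = 1.8994, grad_y = 2*5*0.0 = 0.0
  x_4 = 0.1187 - 0.1*1.8994 = -0.0712
  y_4 = 0.0 - 0.1*0.0 = 0.0
Step 5: grad_x = 2*8*-0.0712 = -1.1397, grad_y = 2*5*0.0 = 0.0
  x_5 = -0.0712 - 0.1*-1.1397 = 0.0427
  y_5 = 0.0 - 0.1*0.0 = 0.0
f(0.0427, 0.0) = 8*0.0427^2 + 5*0.0^2 = 0.0146


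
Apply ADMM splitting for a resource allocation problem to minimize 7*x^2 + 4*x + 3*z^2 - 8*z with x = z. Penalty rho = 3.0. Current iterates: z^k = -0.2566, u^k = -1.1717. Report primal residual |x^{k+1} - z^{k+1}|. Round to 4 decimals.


ADMM iteration with rho = 3.0, z^k = -0.2566, u^k = -1.1717
Step 1: x-update.
Minimize 7*x^2 + 4*x + (3.0/2)*(x + 0.2566 - 1.1717)^2
FOC: (2*7 + 3.0)*x = -4 + 3.0*(-0.2566 + 1.1717)
x^{k+1} = -0.0738
Step 2: z-update.
Minimize 3*z^2 - 8*z + (3.0/2)*(-0.0738 - z - 1.1717)^2
FOC: (2*3 + 3.0)*z = 8 + 3.0*(-0.0738 - 1.1717)
z^{k+1} = 0.4737
Step 3: u-update.
u^{k+1} = -1.1717 - 0.0738 - 0.4737 = -1.7192
Step 4: Primal residual = |-0.0738 - 0.4737| = 0.5475


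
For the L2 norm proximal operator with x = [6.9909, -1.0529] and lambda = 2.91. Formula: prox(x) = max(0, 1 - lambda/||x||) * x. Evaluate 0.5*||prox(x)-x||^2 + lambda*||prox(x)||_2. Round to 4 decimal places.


Step 1: Compute ||x||.
||x|| = 7.0697
Step 2: Compute scaling factor.
scale = max(0, 1 - 2.91/7.0697) = 0.5884
Step 3: prox(x) = [4.1134, -0.6195]
||prox(x)|| = 4.1597
Step 4: Proximal objective.
0.5*||prox-x||^2 = 4.2341
lambda*||prox|| = 12.1047
Total = 16.3389


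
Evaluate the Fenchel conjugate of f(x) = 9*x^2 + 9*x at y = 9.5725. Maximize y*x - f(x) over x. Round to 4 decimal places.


f*(y) = sup_x {y*x - a*x^2 - b*x} = sup_x {(y-b)*x - a*x^2}
FOC: (y - b) - 2a*x = 0 => x* = (y - b)/(2a)
x* = (9.5725 - 9)/(2*9) = 0.0318
f*(9.5725) = (y-b)^2/(4a) = (9.5725 - 9)^2/(4*9)
= 0.3278/36 = 0.0091


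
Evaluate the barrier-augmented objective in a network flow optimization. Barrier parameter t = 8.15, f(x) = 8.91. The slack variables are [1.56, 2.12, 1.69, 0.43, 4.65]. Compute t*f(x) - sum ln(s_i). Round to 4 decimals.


Step 1: Compute log-barrier.
ln values: [0.4447, 0.7514, 0.5247, -0.844, 1.5369]
phi = -(0.4447 + 0.7514 + 0.5247 - 0.844 + 1.5369) = -2.4137
Step 2: Compute augmented objective.
t*f(x) = 8.15*8.91 = 72.6165
Total = 72.6165 - 2.4137 = 70.2028


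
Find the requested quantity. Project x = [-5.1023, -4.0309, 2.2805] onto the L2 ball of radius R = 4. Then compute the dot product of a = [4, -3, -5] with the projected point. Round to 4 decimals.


Step 1: Compute ||x|| (intermediates to 6 decimals).
||x|| = sqrt((-5.1023)^2 + (-4.0309)^2 + 2.2805^2) = 6.89074
Step 2: Project.
Since ||x|| > R, scale = R/||x|| = 4/6.89074 = 0.580489, proj(x) = scale * x
proj(x) = [-2.961829, -2.339893, 1.323805]
Step 3: Dot product.
a^T * proj(x) = 4*(-2.961829) - 3*(-2.339893) - 5*1.323805 = -11.4467


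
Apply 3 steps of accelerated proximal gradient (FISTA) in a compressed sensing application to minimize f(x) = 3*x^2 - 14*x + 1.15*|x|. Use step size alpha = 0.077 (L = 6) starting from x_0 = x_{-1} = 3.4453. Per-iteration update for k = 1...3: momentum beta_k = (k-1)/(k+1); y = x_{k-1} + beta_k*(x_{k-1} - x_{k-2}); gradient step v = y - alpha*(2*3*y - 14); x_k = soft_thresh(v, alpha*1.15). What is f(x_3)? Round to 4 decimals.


FISTA on f(x) = 3*x^2 - 14*x + 1.15*|x|
L = 6, alpha = 0.077
Iteration 1: beta = 0.0, y = 3.4453 + 0.0*(3.4453 - 3.4453) = 3.4453
  grad(y) = 6.6718, v = y - alpha*grad = 2.9316
  prox(v) = soft_thresh(2.9316, 0.0886) = 2.843
Iteration 2: beta = 0.3333, y = 2.843 + 0.3333*(2.843 - 3.4453) = 2.6423
  grad(y) = 1.8536, v = y - alpha*grad = 2.4995
  prox(v) = soft_thresh(2.4995, 0.0886) = 2.411
Iteration 3: beta = 0.5, y = 2.411 + 0.5*(2.411 - 2.843) = 2.195
  grad(y) = -0.8302, v = y - alpha*grad = 2.2589
  prox(v) = soft_thresh(2.2589, 0.0886) = 2.1703
f(x_3) = 3*2.1703^2 - 14*2.1703 + 1.15*|2.1703| = -13.7577


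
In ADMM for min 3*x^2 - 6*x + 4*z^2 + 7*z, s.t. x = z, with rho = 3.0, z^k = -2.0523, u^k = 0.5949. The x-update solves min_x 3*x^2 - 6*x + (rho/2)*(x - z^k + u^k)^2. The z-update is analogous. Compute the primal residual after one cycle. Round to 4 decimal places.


ADMM iteration with rho = 3.0, z^k = -2.0523, u^k = 0.5949
Step 1: x-update.
Minimize 3*x^2 - 6*x + (3.0/2)*(x + 2.0523 + 0.5949)^2
FOC: (2*3 + 3.0)*x = 6 + 3.0*(-2.0523 - 0.5949)
x^{k+1} = -0.2157
Step 2: z-update.
Minimize 4*z^2 + 7*z + (3.0/2)*(-0.2157 - z + 0.5949)^2
FOC: (2*4 + 3.0)*z = -7 + 3.0*(-0.2157 + 0.5949)
z^{k+1} = -0.533
Step 3: u-update.
u^{k+1} = 0.5949 - 0.2157 + 0.533 = 0.9121
Step 4: Primal residual = |-0.2157 + 0.533| = 0.3172


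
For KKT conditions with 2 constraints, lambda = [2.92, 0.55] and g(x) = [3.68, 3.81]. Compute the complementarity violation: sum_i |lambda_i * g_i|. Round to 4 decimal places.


KKT complementary slackness check:
lambda_1 * g_1 = 2.92 * 3.68 = 10.7456
lambda_2 * g_2 = 0.55 * 3.81 = 2.0955
Total violation = 10.7456 + 2.0955 = 12.8411


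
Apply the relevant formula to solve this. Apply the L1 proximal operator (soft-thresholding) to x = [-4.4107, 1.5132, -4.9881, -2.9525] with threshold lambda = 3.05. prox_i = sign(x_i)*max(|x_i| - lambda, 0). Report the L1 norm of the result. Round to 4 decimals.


Soft-thresholding with lambda = 3.05:
prox(-4.4107) = sign(-4.4107)*max(|-4.4107| - 3.05, 0) = -1.3607
prox(1.5132) = sign(1.5132)*max(|1.5132| - 3.05, 0) = 0.0
prox(-4.9881) = sign(-4.9881)*max(|-4.9881| - 3.05, 0) = -1.9381
prox(-2.9525) = sign(-2.9525)*max(|-2.9525| - 3.05, 0) = 0.0
prox(x) = [-1.3607, 0.0, -1.9381, 0.0]
||prox(x)||_1 = 1.3607 + 0.0 + 1.9381 + 0.0 = 3.2988


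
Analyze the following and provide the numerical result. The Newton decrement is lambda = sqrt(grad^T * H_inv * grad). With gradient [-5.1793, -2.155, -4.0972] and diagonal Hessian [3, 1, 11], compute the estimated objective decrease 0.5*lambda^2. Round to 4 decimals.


Step 1: H is diagonal, so H^(-1) * g = [-1.7264, -2.155, -0.3725].
Step 2: g^T H^(-1) g = sum_i g_i^2 / H_ii
  = (-5.1793)^2/3 + (-2.155)^2/1 + (-4.0972)^2/11
  = 8.9417 + 4.644 + 1.5261 = 15.1118
Step 3: Objective decrease = 0.5 * g^T H^(-1) g = 7.5559


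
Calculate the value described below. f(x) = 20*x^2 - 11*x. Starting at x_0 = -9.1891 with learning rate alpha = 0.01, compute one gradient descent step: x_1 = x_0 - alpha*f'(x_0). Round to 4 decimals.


We compute the gradient at x_0 and apply the update.
f'(x) = 40*x - 11
f'(-9.1891) = 40*-9.1891 - 11 = -378.564
x_1 = -9.1891 - 0.01*-378.564 = -5.4035


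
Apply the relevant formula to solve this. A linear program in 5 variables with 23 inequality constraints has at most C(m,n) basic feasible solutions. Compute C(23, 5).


Each vertex corresponds to some choice of n active constraints out of m, so the number of vertices is at most C(m, n) = m! / (n!(m-n)!).
m = 23, n = 5
Numerator: 23 * 22 * 21 * 20 * 19
Denominator: 5! = 120
C(23, 5) = 33649


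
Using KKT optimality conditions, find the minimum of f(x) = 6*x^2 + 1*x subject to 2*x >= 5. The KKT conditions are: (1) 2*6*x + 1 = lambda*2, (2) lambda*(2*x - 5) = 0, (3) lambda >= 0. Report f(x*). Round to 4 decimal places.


Step 1: Try lambda = 0 (constraint inactive).
x_unc = -1/(2*6) = -0.0833
Check: 2*-0.0833 = -0.1666 < 5 -- violated!
Step 2: Constraint must be active: 2*x = 5
x* = 5/2 = 2.5
lambda = (2*6*2.5 + 1)/2 = 15.5
Step 3: Compute optimal value.
f(x*) = 6*2.5^2 + 1*2.5 = 40.0


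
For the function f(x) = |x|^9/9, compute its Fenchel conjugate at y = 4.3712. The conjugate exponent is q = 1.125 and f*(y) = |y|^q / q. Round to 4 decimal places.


The conjugate exponent q satisfies 1/p + 1/q = 1.
p = 9, so q = 9/(9 - 1) = 1.125
|y|^q = 4.3712^1.125 = 5.2562
f*(4.3712) = 5.2562 / 1.125 = 4.6722


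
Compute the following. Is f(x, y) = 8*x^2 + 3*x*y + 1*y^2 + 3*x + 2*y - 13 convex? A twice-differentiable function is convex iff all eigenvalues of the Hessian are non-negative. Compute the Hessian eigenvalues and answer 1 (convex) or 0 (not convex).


The Hessian of f(x,y) = 8*x^2 + 3*x*y + 1*y^2 + 3*x + 2*y - 13 is:
H = [[16, 3], [3, 2]]
Trace = 16 + 2 = 18
Determinant = 16*2 - (3)^2 = 23
Discriminant = (18)^2 - 4*23 = 232.0
Eigenvalues: lambda_1 = 1.3842, lambda_2 = 16.6158
The function is convex.

1


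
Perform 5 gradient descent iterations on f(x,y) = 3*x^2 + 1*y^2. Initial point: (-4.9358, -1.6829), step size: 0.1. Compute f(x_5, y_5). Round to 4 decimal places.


Gradient descent on f(x,y) = 3*x^2 + 1*y^2.
Starting point: (-4.9358, -1.6829), alpha = 0.1
Step 1: grad_x = 2*3*-4.9358 = -29.6148, grad_y = 2*1*-1.6829 = -3.3658
  x_1 = -4.9358 - 0.1*-29.6148 = -1.9743
  y_1 = -1.6829 - 0.1*-3.3658 = -1.3463
Step 2: grad_x = 2*3*-1.9743 = -11.8459, grad_y = 2*1*-1.3463 = -2.6926
  x_2 = -1.9743 - 0.1*-11.8459 = -0.7897
  y_2 = -1.3463 - 0.1*-2.6926 = -1.0771
Step 3: grad_x = 2*3*-0.7897 = -4.7384, grad_y = 2*1*-1.0771 = -2.1541
  x_3 = -0.7897 - 0.1*-4.7384 = -0.3159
  y_3 = -1.0771 - 0.1*-2.1541 = -0.8616
Step 4: grad_x = 2*3*-0.3159 = -1.8953, grad_y = 2*1*-0.8616 = -1.7233
  x_4 = -0.3159 - 0.1*-1.8953 = -0.1264
  y_4 = -0.8616 - 0.1*-1.7233 = -0.6893
Step 5: grad_x = 2*3*-0.1264 = -0.7581, grad_y = 2*1*-0.6893 = -1.3786
  x_5 = -0.1264 - 0.1*-0.7581 = -0.0505
  y_5 = -0.6893 - 0.1*-1.3786 = -0.5515
f(-0.0505, -0.5515) = 3*(-0.0505)^2 + 1*(-0.5515)^2 = 0.3118
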